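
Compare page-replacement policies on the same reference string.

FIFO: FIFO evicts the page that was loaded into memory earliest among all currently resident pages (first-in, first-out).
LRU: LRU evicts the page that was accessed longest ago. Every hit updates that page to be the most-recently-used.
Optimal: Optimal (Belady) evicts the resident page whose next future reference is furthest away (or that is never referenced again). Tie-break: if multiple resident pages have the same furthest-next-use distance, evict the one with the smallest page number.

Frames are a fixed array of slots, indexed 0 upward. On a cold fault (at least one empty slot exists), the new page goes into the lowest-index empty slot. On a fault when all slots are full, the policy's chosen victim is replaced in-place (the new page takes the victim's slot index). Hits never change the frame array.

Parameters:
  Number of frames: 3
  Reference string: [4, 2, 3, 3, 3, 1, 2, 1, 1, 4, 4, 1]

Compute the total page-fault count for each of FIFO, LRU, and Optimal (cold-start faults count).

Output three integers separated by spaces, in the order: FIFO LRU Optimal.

--- FIFO ---
  step 0: ref 4 -> FAULT, frames=[4,-,-] (faults so far: 1)
  step 1: ref 2 -> FAULT, frames=[4,2,-] (faults so far: 2)
  step 2: ref 3 -> FAULT, frames=[4,2,3] (faults so far: 3)
  step 3: ref 3 -> HIT, frames=[4,2,3] (faults so far: 3)
  step 4: ref 3 -> HIT, frames=[4,2,3] (faults so far: 3)
  step 5: ref 1 -> FAULT, evict 4, frames=[1,2,3] (faults so far: 4)
  step 6: ref 2 -> HIT, frames=[1,2,3] (faults so far: 4)
  step 7: ref 1 -> HIT, frames=[1,2,3] (faults so far: 4)
  step 8: ref 1 -> HIT, frames=[1,2,3] (faults so far: 4)
  step 9: ref 4 -> FAULT, evict 2, frames=[1,4,3] (faults so far: 5)
  step 10: ref 4 -> HIT, frames=[1,4,3] (faults so far: 5)
  step 11: ref 1 -> HIT, frames=[1,4,3] (faults so far: 5)
  FIFO total faults: 5
--- LRU ---
  step 0: ref 4 -> FAULT, frames=[4,-,-] (faults so far: 1)
  step 1: ref 2 -> FAULT, frames=[4,2,-] (faults so far: 2)
  step 2: ref 3 -> FAULT, frames=[4,2,3] (faults so far: 3)
  step 3: ref 3 -> HIT, frames=[4,2,3] (faults so far: 3)
  step 4: ref 3 -> HIT, frames=[4,2,3] (faults so far: 3)
  step 5: ref 1 -> FAULT, evict 4, frames=[1,2,3] (faults so far: 4)
  step 6: ref 2 -> HIT, frames=[1,2,3] (faults so far: 4)
  step 7: ref 1 -> HIT, frames=[1,2,3] (faults so far: 4)
  step 8: ref 1 -> HIT, frames=[1,2,3] (faults so far: 4)
  step 9: ref 4 -> FAULT, evict 3, frames=[1,2,4] (faults so far: 5)
  step 10: ref 4 -> HIT, frames=[1,2,4] (faults so far: 5)
  step 11: ref 1 -> HIT, frames=[1,2,4] (faults so far: 5)
  LRU total faults: 5
--- Optimal ---
  step 0: ref 4 -> FAULT, frames=[4,-,-] (faults so far: 1)
  step 1: ref 2 -> FAULT, frames=[4,2,-] (faults so far: 2)
  step 2: ref 3 -> FAULT, frames=[4,2,3] (faults so far: 3)
  step 3: ref 3 -> HIT, frames=[4,2,3] (faults so far: 3)
  step 4: ref 3 -> HIT, frames=[4,2,3] (faults so far: 3)
  step 5: ref 1 -> FAULT, evict 3, frames=[4,2,1] (faults so far: 4)
  step 6: ref 2 -> HIT, frames=[4,2,1] (faults so far: 4)
  step 7: ref 1 -> HIT, frames=[4,2,1] (faults so far: 4)
  step 8: ref 1 -> HIT, frames=[4,2,1] (faults so far: 4)
  step 9: ref 4 -> HIT, frames=[4,2,1] (faults so far: 4)
  step 10: ref 4 -> HIT, frames=[4,2,1] (faults so far: 4)
  step 11: ref 1 -> HIT, frames=[4,2,1] (faults so far: 4)
  Optimal total faults: 4

Answer: 5 5 4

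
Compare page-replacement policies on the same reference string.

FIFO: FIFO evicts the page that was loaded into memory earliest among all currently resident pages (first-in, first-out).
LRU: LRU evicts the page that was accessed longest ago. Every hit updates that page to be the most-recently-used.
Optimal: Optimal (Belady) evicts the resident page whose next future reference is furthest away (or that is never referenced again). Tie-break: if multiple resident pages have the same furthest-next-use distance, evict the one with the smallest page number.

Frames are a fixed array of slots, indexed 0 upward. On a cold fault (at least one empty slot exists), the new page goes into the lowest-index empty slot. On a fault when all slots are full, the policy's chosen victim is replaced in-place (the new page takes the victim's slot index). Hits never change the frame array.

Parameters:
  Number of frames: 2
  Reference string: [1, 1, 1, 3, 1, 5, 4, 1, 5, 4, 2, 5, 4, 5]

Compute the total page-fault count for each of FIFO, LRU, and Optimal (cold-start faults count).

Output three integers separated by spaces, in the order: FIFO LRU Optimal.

--- FIFO ---
  step 0: ref 1 -> FAULT, frames=[1,-] (faults so far: 1)
  step 1: ref 1 -> HIT, frames=[1,-] (faults so far: 1)
  step 2: ref 1 -> HIT, frames=[1,-] (faults so far: 1)
  step 3: ref 3 -> FAULT, frames=[1,3] (faults so far: 2)
  step 4: ref 1 -> HIT, frames=[1,3] (faults so far: 2)
  step 5: ref 5 -> FAULT, evict 1, frames=[5,3] (faults so far: 3)
  step 6: ref 4 -> FAULT, evict 3, frames=[5,4] (faults so far: 4)
  step 7: ref 1 -> FAULT, evict 5, frames=[1,4] (faults so far: 5)
  step 8: ref 5 -> FAULT, evict 4, frames=[1,5] (faults so far: 6)
  step 9: ref 4 -> FAULT, evict 1, frames=[4,5] (faults so far: 7)
  step 10: ref 2 -> FAULT, evict 5, frames=[4,2] (faults so far: 8)
  step 11: ref 5 -> FAULT, evict 4, frames=[5,2] (faults so far: 9)
  step 12: ref 4 -> FAULT, evict 2, frames=[5,4] (faults so far: 10)
  step 13: ref 5 -> HIT, frames=[5,4] (faults so far: 10)
  FIFO total faults: 10
--- LRU ---
  step 0: ref 1 -> FAULT, frames=[1,-] (faults so far: 1)
  step 1: ref 1 -> HIT, frames=[1,-] (faults so far: 1)
  step 2: ref 1 -> HIT, frames=[1,-] (faults so far: 1)
  step 3: ref 3 -> FAULT, frames=[1,3] (faults so far: 2)
  step 4: ref 1 -> HIT, frames=[1,3] (faults so far: 2)
  step 5: ref 5 -> FAULT, evict 3, frames=[1,5] (faults so far: 3)
  step 6: ref 4 -> FAULT, evict 1, frames=[4,5] (faults so far: 4)
  step 7: ref 1 -> FAULT, evict 5, frames=[4,1] (faults so far: 5)
  step 8: ref 5 -> FAULT, evict 4, frames=[5,1] (faults so far: 6)
  step 9: ref 4 -> FAULT, evict 1, frames=[5,4] (faults so far: 7)
  step 10: ref 2 -> FAULT, evict 5, frames=[2,4] (faults so far: 8)
  step 11: ref 5 -> FAULT, evict 4, frames=[2,5] (faults so far: 9)
  step 12: ref 4 -> FAULT, evict 2, frames=[4,5] (faults so far: 10)
  step 13: ref 5 -> HIT, frames=[4,5] (faults so far: 10)
  LRU total faults: 10
--- Optimal ---
  step 0: ref 1 -> FAULT, frames=[1,-] (faults so far: 1)
  step 1: ref 1 -> HIT, frames=[1,-] (faults so far: 1)
  step 2: ref 1 -> HIT, frames=[1,-] (faults so far: 1)
  step 3: ref 3 -> FAULT, frames=[1,3] (faults so far: 2)
  step 4: ref 1 -> HIT, frames=[1,3] (faults so far: 2)
  step 5: ref 5 -> FAULT, evict 3, frames=[1,5] (faults so far: 3)
  step 6: ref 4 -> FAULT, evict 5, frames=[1,4] (faults so far: 4)
  step 7: ref 1 -> HIT, frames=[1,4] (faults so far: 4)
  step 8: ref 5 -> FAULT, evict 1, frames=[5,4] (faults so far: 5)
  step 9: ref 4 -> HIT, frames=[5,4] (faults so far: 5)
  step 10: ref 2 -> FAULT, evict 4, frames=[5,2] (faults so far: 6)
  step 11: ref 5 -> HIT, frames=[5,2] (faults so far: 6)
  step 12: ref 4 -> FAULT, evict 2, frames=[5,4] (faults so far: 7)
  step 13: ref 5 -> HIT, frames=[5,4] (faults so far: 7)
  Optimal total faults: 7

Answer: 10 10 7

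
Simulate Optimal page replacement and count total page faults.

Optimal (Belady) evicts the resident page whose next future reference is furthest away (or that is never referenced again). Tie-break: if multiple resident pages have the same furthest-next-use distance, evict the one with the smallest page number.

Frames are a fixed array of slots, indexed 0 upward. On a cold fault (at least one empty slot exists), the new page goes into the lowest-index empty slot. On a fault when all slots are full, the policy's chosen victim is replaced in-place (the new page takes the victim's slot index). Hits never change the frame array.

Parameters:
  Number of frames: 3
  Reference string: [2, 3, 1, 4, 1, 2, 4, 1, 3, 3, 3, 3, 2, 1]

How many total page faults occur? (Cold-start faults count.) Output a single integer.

Answer: 5

Derivation:
Step 0: ref 2 → FAULT, frames=[2,-,-]
Step 1: ref 3 → FAULT, frames=[2,3,-]
Step 2: ref 1 → FAULT, frames=[2,3,1]
Step 3: ref 4 → FAULT (evict 3), frames=[2,4,1]
Step 4: ref 1 → HIT, frames=[2,4,1]
Step 5: ref 2 → HIT, frames=[2,4,1]
Step 6: ref 4 → HIT, frames=[2,4,1]
Step 7: ref 1 → HIT, frames=[2,4,1]
Step 8: ref 3 → FAULT (evict 4), frames=[2,3,1]
Step 9: ref 3 → HIT, frames=[2,3,1]
Step 10: ref 3 → HIT, frames=[2,3,1]
Step 11: ref 3 → HIT, frames=[2,3,1]
Step 12: ref 2 → HIT, frames=[2,3,1]
Step 13: ref 1 → HIT, frames=[2,3,1]
Total faults: 5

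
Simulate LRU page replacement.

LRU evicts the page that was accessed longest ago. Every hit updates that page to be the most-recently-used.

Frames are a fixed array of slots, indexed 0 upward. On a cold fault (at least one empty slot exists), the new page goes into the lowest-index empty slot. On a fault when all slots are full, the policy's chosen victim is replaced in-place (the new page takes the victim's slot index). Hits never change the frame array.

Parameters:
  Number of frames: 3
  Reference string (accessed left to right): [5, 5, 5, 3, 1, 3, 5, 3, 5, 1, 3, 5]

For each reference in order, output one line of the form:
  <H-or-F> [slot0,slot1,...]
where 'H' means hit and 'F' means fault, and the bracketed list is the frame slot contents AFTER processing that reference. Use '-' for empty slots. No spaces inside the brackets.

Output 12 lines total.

F [5,-,-]
H [5,-,-]
H [5,-,-]
F [5,3,-]
F [5,3,1]
H [5,3,1]
H [5,3,1]
H [5,3,1]
H [5,3,1]
H [5,3,1]
H [5,3,1]
H [5,3,1]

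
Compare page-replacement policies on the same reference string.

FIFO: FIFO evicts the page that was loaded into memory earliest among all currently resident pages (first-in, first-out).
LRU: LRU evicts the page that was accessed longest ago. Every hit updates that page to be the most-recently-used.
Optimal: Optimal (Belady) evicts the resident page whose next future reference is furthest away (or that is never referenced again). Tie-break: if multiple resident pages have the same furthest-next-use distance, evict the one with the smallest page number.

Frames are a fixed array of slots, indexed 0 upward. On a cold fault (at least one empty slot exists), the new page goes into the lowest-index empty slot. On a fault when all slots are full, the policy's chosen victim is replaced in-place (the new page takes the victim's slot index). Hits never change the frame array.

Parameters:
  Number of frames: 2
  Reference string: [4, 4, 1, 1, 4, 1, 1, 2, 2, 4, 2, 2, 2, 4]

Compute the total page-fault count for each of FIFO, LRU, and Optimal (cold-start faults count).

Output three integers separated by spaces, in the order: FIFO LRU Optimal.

Answer: 4 4 3

Derivation:
--- FIFO ---
  step 0: ref 4 -> FAULT, frames=[4,-] (faults so far: 1)
  step 1: ref 4 -> HIT, frames=[4,-] (faults so far: 1)
  step 2: ref 1 -> FAULT, frames=[4,1] (faults so far: 2)
  step 3: ref 1 -> HIT, frames=[4,1] (faults so far: 2)
  step 4: ref 4 -> HIT, frames=[4,1] (faults so far: 2)
  step 5: ref 1 -> HIT, frames=[4,1] (faults so far: 2)
  step 6: ref 1 -> HIT, frames=[4,1] (faults so far: 2)
  step 7: ref 2 -> FAULT, evict 4, frames=[2,1] (faults so far: 3)
  step 8: ref 2 -> HIT, frames=[2,1] (faults so far: 3)
  step 9: ref 4 -> FAULT, evict 1, frames=[2,4] (faults so far: 4)
  step 10: ref 2 -> HIT, frames=[2,4] (faults so far: 4)
  step 11: ref 2 -> HIT, frames=[2,4] (faults so far: 4)
  step 12: ref 2 -> HIT, frames=[2,4] (faults so far: 4)
  step 13: ref 4 -> HIT, frames=[2,4] (faults so far: 4)
  FIFO total faults: 4
--- LRU ---
  step 0: ref 4 -> FAULT, frames=[4,-] (faults so far: 1)
  step 1: ref 4 -> HIT, frames=[4,-] (faults so far: 1)
  step 2: ref 1 -> FAULT, frames=[4,1] (faults so far: 2)
  step 3: ref 1 -> HIT, frames=[4,1] (faults so far: 2)
  step 4: ref 4 -> HIT, frames=[4,1] (faults so far: 2)
  step 5: ref 1 -> HIT, frames=[4,1] (faults so far: 2)
  step 6: ref 1 -> HIT, frames=[4,1] (faults so far: 2)
  step 7: ref 2 -> FAULT, evict 4, frames=[2,1] (faults so far: 3)
  step 8: ref 2 -> HIT, frames=[2,1] (faults so far: 3)
  step 9: ref 4 -> FAULT, evict 1, frames=[2,4] (faults so far: 4)
  step 10: ref 2 -> HIT, frames=[2,4] (faults so far: 4)
  step 11: ref 2 -> HIT, frames=[2,4] (faults so far: 4)
  step 12: ref 2 -> HIT, frames=[2,4] (faults so far: 4)
  step 13: ref 4 -> HIT, frames=[2,4] (faults so far: 4)
  LRU total faults: 4
--- Optimal ---
  step 0: ref 4 -> FAULT, frames=[4,-] (faults so far: 1)
  step 1: ref 4 -> HIT, frames=[4,-] (faults so far: 1)
  step 2: ref 1 -> FAULT, frames=[4,1] (faults so far: 2)
  step 3: ref 1 -> HIT, frames=[4,1] (faults so far: 2)
  step 4: ref 4 -> HIT, frames=[4,1] (faults so far: 2)
  step 5: ref 1 -> HIT, frames=[4,1] (faults so far: 2)
  step 6: ref 1 -> HIT, frames=[4,1] (faults so far: 2)
  step 7: ref 2 -> FAULT, evict 1, frames=[4,2] (faults so far: 3)
  step 8: ref 2 -> HIT, frames=[4,2] (faults so far: 3)
  step 9: ref 4 -> HIT, frames=[4,2] (faults so far: 3)
  step 10: ref 2 -> HIT, frames=[4,2] (faults so far: 3)
  step 11: ref 2 -> HIT, frames=[4,2] (faults so far: 3)
  step 12: ref 2 -> HIT, frames=[4,2] (faults so far: 3)
  step 13: ref 4 -> HIT, frames=[4,2] (faults so far: 3)
  Optimal total faults: 3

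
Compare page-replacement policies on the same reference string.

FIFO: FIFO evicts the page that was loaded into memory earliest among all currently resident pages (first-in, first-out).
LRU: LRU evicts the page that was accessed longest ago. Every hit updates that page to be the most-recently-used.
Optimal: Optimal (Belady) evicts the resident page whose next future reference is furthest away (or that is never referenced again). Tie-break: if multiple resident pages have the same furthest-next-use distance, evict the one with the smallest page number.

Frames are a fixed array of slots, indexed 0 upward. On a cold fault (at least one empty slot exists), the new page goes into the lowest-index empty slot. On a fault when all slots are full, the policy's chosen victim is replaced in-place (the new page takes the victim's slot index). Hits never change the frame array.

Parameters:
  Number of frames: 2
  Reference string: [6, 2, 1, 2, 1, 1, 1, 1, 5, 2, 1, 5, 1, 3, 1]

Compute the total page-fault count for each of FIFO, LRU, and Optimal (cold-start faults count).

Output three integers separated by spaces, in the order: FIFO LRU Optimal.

Answer: 9 8 6

Derivation:
--- FIFO ---
  step 0: ref 6 -> FAULT, frames=[6,-] (faults so far: 1)
  step 1: ref 2 -> FAULT, frames=[6,2] (faults so far: 2)
  step 2: ref 1 -> FAULT, evict 6, frames=[1,2] (faults so far: 3)
  step 3: ref 2 -> HIT, frames=[1,2] (faults so far: 3)
  step 4: ref 1 -> HIT, frames=[1,2] (faults so far: 3)
  step 5: ref 1 -> HIT, frames=[1,2] (faults so far: 3)
  step 6: ref 1 -> HIT, frames=[1,2] (faults so far: 3)
  step 7: ref 1 -> HIT, frames=[1,2] (faults so far: 3)
  step 8: ref 5 -> FAULT, evict 2, frames=[1,5] (faults so far: 4)
  step 9: ref 2 -> FAULT, evict 1, frames=[2,5] (faults so far: 5)
  step 10: ref 1 -> FAULT, evict 5, frames=[2,1] (faults so far: 6)
  step 11: ref 5 -> FAULT, evict 2, frames=[5,1] (faults so far: 7)
  step 12: ref 1 -> HIT, frames=[5,1] (faults so far: 7)
  step 13: ref 3 -> FAULT, evict 1, frames=[5,3] (faults so far: 8)
  step 14: ref 1 -> FAULT, evict 5, frames=[1,3] (faults so far: 9)
  FIFO total faults: 9
--- LRU ---
  step 0: ref 6 -> FAULT, frames=[6,-] (faults so far: 1)
  step 1: ref 2 -> FAULT, frames=[6,2] (faults so far: 2)
  step 2: ref 1 -> FAULT, evict 6, frames=[1,2] (faults so far: 3)
  step 3: ref 2 -> HIT, frames=[1,2] (faults so far: 3)
  step 4: ref 1 -> HIT, frames=[1,2] (faults so far: 3)
  step 5: ref 1 -> HIT, frames=[1,2] (faults so far: 3)
  step 6: ref 1 -> HIT, frames=[1,2] (faults so far: 3)
  step 7: ref 1 -> HIT, frames=[1,2] (faults so far: 3)
  step 8: ref 5 -> FAULT, evict 2, frames=[1,5] (faults so far: 4)
  step 9: ref 2 -> FAULT, evict 1, frames=[2,5] (faults so far: 5)
  step 10: ref 1 -> FAULT, evict 5, frames=[2,1] (faults so far: 6)
  step 11: ref 5 -> FAULT, evict 2, frames=[5,1] (faults so far: 7)
  step 12: ref 1 -> HIT, frames=[5,1] (faults so far: 7)
  step 13: ref 3 -> FAULT, evict 5, frames=[3,1] (faults so far: 8)
  step 14: ref 1 -> HIT, frames=[3,1] (faults so far: 8)
  LRU total faults: 8
--- Optimal ---
  step 0: ref 6 -> FAULT, frames=[6,-] (faults so far: 1)
  step 1: ref 2 -> FAULT, frames=[6,2] (faults so far: 2)
  step 2: ref 1 -> FAULT, evict 6, frames=[1,2] (faults so far: 3)
  step 3: ref 2 -> HIT, frames=[1,2] (faults so far: 3)
  step 4: ref 1 -> HIT, frames=[1,2] (faults so far: 3)
  step 5: ref 1 -> HIT, frames=[1,2] (faults so far: 3)
  step 6: ref 1 -> HIT, frames=[1,2] (faults so far: 3)
  step 7: ref 1 -> HIT, frames=[1,2] (faults so far: 3)
  step 8: ref 5 -> FAULT, evict 1, frames=[5,2] (faults so far: 4)
  step 9: ref 2 -> HIT, frames=[5,2] (faults so far: 4)
  step 10: ref 1 -> FAULT, evict 2, frames=[5,1] (faults so far: 5)
  step 11: ref 5 -> HIT, frames=[5,1] (faults so far: 5)
  step 12: ref 1 -> HIT, frames=[5,1] (faults so far: 5)
  step 13: ref 3 -> FAULT, evict 5, frames=[3,1] (faults so far: 6)
  step 14: ref 1 -> HIT, frames=[3,1] (faults so far: 6)
  Optimal total faults: 6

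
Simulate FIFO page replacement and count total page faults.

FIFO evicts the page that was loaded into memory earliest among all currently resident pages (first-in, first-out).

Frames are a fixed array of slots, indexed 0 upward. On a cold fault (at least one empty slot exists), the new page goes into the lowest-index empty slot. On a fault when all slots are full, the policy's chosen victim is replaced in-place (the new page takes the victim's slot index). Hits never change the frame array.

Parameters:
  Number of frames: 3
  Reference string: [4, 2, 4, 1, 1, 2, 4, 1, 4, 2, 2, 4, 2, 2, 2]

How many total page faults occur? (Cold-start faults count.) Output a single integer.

Step 0: ref 4 → FAULT, frames=[4,-,-]
Step 1: ref 2 → FAULT, frames=[4,2,-]
Step 2: ref 4 → HIT, frames=[4,2,-]
Step 3: ref 1 → FAULT, frames=[4,2,1]
Step 4: ref 1 → HIT, frames=[4,2,1]
Step 5: ref 2 → HIT, frames=[4,2,1]
Step 6: ref 4 → HIT, frames=[4,2,1]
Step 7: ref 1 → HIT, frames=[4,2,1]
Step 8: ref 4 → HIT, frames=[4,2,1]
Step 9: ref 2 → HIT, frames=[4,2,1]
Step 10: ref 2 → HIT, frames=[4,2,1]
Step 11: ref 4 → HIT, frames=[4,2,1]
Step 12: ref 2 → HIT, frames=[4,2,1]
Step 13: ref 2 → HIT, frames=[4,2,1]
Step 14: ref 2 → HIT, frames=[4,2,1]
Total faults: 3

Answer: 3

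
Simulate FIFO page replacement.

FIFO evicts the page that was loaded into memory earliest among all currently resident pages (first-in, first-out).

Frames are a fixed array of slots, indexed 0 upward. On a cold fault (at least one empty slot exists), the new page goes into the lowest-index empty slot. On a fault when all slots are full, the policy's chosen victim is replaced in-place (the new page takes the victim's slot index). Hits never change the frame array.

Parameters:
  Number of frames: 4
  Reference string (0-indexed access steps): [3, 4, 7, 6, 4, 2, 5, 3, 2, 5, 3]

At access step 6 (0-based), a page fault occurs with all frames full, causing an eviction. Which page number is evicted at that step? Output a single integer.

Step 0: ref 3 -> FAULT, frames=[3,-,-,-]
Step 1: ref 4 -> FAULT, frames=[3,4,-,-]
Step 2: ref 7 -> FAULT, frames=[3,4,7,-]
Step 3: ref 6 -> FAULT, frames=[3,4,7,6]
Step 4: ref 4 -> HIT, frames=[3,4,7,6]
Step 5: ref 2 -> FAULT, evict 3, frames=[2,4,7,6]
Step 6: ref 5 -> FAULT, evict 4, frames=[2,5,7,6]
At step 6: evicted page 4

Answer: 4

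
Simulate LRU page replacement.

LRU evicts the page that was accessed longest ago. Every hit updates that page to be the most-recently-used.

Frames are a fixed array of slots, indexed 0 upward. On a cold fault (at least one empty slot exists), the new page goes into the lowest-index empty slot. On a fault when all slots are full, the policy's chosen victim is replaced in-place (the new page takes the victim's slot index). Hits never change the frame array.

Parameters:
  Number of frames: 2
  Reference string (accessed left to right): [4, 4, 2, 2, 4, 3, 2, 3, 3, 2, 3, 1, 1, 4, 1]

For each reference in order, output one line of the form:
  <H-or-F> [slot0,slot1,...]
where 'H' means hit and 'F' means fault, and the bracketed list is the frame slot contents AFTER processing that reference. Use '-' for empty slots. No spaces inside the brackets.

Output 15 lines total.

F [4,-]
H [4,-]
F [4,2]
H [4,2]
H [4,2]
F [4,3]
F [2,3]
H [2,3]
H [2,3]
H [2,3]
H [2,3]
F [1,3]
H [1,3]
F [1,4]
H [1,4]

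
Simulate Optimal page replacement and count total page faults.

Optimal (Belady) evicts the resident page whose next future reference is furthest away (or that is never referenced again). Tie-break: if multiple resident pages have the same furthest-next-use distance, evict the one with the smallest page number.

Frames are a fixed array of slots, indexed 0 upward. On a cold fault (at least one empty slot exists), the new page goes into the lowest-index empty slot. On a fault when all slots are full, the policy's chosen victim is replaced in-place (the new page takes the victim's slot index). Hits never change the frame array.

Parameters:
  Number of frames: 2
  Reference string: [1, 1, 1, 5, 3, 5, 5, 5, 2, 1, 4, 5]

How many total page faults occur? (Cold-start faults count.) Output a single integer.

Step 0: ref 1 → FAULT, frames=[1,-]
Step 1: ref 1 → HIT, frames=[1,-]
Step 2: ref 1 → HIT, frames=[1,-]
Step 3: ref 5 → FAULT, frames=[1,5]
Step 4: ref 3 → FAULT (evict 1), frames=[3,5]
Step 5: ref 5 → HIT, frames=[3,5]
Step 6: ref 5 → HIT, frames=[3,5]
Step 7: ref 5 → HIT, frames=[3,5]
Step 8: ref 2 → FAULT (evict 3), frames=[2,5]
Step 9: ref 1 → FAULT (evict 2), frames=[1,5]
Step 10: ref 4 → FAULT (evict 1), frames=[4,5]
Step 11: ref 5 → HIT, frames=[4,5]
Total faults: 6

Answer: 6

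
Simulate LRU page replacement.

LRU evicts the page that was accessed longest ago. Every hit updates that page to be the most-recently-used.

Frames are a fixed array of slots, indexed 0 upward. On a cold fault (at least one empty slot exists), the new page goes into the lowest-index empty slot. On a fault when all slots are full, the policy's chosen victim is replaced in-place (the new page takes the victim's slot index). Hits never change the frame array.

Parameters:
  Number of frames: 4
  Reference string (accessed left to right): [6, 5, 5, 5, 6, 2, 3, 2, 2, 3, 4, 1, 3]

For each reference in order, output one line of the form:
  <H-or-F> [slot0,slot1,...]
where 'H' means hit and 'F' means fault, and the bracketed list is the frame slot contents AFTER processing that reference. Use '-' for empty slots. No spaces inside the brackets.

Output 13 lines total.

F [6,-,-,-]
F [6,5,-,-]
H [6,5,-,-]
H [6,5,-,-]
H [6,5,-,-]
F [6,5,2,-]
F [6,5,2,3]
H [6,5,2,3]
H [6,5,2,3]
H [6,5,2,3]
F [6,4,2,3]
F [1,4,2,3]
H [1,4,2,3]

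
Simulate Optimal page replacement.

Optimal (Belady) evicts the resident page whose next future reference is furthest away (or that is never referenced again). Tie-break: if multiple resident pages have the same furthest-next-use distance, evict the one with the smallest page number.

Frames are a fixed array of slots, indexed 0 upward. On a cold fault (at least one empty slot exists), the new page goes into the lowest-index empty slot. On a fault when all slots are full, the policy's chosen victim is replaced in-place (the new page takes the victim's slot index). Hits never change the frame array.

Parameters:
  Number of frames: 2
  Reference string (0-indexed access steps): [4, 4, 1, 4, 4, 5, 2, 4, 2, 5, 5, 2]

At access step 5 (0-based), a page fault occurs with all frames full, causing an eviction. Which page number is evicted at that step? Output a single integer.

Answer: 1

Derivation:
Step 0: ref 4 -> FAULT, frames=[4,-]
Step 1: ref 4 -> HIT, frames=[4,-]
Step 2: ref 1 -> FAULT, frames=[4,1]
Step 3: ref 4 -> HIT, frames=[4,1]
Step 4: ref 4 -> HIT, frames=[4,1]
Step 5: ref 5 -> FAULT, evict 1, frames=[4,5]
At step 5: evicted page 1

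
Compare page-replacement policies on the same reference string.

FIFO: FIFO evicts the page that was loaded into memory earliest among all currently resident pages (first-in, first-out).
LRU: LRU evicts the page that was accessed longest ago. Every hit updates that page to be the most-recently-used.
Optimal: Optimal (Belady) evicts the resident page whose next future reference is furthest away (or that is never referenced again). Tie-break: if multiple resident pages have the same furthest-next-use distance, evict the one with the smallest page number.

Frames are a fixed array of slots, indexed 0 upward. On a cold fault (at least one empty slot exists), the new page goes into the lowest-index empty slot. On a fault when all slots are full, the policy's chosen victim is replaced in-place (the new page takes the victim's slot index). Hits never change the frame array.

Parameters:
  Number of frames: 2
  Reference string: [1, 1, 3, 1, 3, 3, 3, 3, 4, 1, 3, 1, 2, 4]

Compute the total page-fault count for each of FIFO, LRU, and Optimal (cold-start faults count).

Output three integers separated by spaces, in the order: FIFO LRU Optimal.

--- FIFO ---
  step 0: ref 1 -> FAULT, frames=[1,-] (faults so far: 1)
  step 1: ref 1 -> HIT, frames=[1,-] (faults so far: 1)
  step 2: ref 3 -> FAULT, frames=[1,3] (faults so far: 2)
  step 3: ref 1 -> HIT, frames=[1,3] (faults so far: 2)
  step 4: ref 3 -> HIT, frames=[1,3] (faults so far: 2)
  step 5: ref 3 -> HIT, frames=[1,3] (faults so far: 2)
  step 6: ref 3 -> HIT, frames=[1,3] (faults so far: 2)
  step 7: ref 3 -> HIT, frames=[1,3] (faults so far: 2)
  step 8: ref 4 -> FAULT, evict 1, frames=[4,3] (faults so far: 3)
  step 9: ref 1 -> FAULT, evict 3, frames=[4,1] (faults so far: 4)
  step 10: ref 3 -> FAULT, evict 4, frames=[3,1] (faults so far: 5)
  step 11: ref 1 -> HIT, frames=[3,1] (faults so far: 5)
  step 12: ref 2 -> FAULT, evict 1, frames=[3,2] (faults so far: 6)
  step 13: ref 4 -> FAULT, evict 3, frames=[4,2] (faults so far: 7)
  FIFO total faults: 7
--- LRU ---
  step 0: ref 1 -> FAULT, frames=[1,-] (faults so far: 1)
  step 1: ref 1 -> HIT, frames=[1,-] (faults so far: 1)
  step 2: ref 3 -> FAULT, frames=[1,3] (faults so far: 2)
  step 3: ref 1 -> HIT, frames=[1,3] (faults so far: 2)
  step 4: ref 3 -> HIT, frames=[1,3] (faults so far: 2)
  step 5: ref 3 -> HIT, frames=[1,3] (faults so far: 2)
  step 6: ref 3 -> HIT, frames=[1,3] (faults so far: 2)
  step 7: ref 3 -> HIT, frames=[1,3] (faults so far: 2)
  step 8: ref 4 -> FAULT, evict 1, frames=[4,3] (faults so far: 3)
  step 9: ref 1 -> FAULT, evict 3, frames=[4,1] (faults so far: 4)
  step 10: ref 3 -> FAULT, evict 4, frames=[3,1] (faults so far: 5)
  step 11: ref 1 -> HIT, frames=[3,1] (faults so far: 5)
  step 12: ref 2 -> FAULT, evict 3, frames=[2,1] (faults so far: 6)
  step 13: ref 4 -> FAULT, evict 1, frames=[2,4] (faults so far: 7)
  LRU total faults: 7
--- Optimal ---
  step 0: ref 1 -> FAULT, frames=[1,-] (faults so far: 1)
  step 1: ref 1 -> HIT, frames=[1,-] (faults so far: 1)
  step 2: ref 3 -> FAULT, frames=[1,3] (faults so far: 2)
  step 3: ref 1 -> HIT, frames=[1,3] (faults so far: 2)
  step 4: ref 3 -> HIT, frames=[1,3] (faults so far: 2)
  step 5: ref 3 -> HIT, frames=[1,3] (faults so far: 2)
  step 6: ref 3 -> HIT, frames=[1,3] (faults so far: 2)
  step 7: ref 3 -> HIT, frames=[1,3] (faults so far: 2)
  step 8: ref 4 -> FAULT, evict 3, frames=[1,4] (faults so far: 3)
  step 9: ref 1 -> HIT, frames=[1,4] (faults so far: 3)
  step 10: ref 3 -> FAULT, evict 4, frames=[1,3] (faults so far: 4)
  step 11: ref 1 -> HIT, frames=[1,3] (faults so far: 4)
  step 12: ref 2 -> FAULT, evict 1, frames=[2,3] (faults so far: 5)
  step 13: ref 4 -> FAULT, evict 2, frames=[4,3] (faults so far: 6)
  Optimal total faults: 6

Answer: 7 7 6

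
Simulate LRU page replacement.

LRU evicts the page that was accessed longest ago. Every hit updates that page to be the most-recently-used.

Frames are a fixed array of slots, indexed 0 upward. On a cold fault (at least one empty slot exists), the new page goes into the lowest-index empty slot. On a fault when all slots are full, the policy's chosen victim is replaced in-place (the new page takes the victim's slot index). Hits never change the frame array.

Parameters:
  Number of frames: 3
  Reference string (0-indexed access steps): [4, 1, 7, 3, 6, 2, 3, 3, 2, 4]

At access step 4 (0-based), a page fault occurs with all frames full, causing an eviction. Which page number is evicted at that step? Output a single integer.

Answer: 1

Derivation:
Step 0: ref 4 -> FAULT, frames=[4,-,-]
Step 1: ref 1 -> FAULT, frames=[4,1,-]
Step 2: ref 7 -> FAULT, frames=[4,1,7]
Step 3: ref 3 -> FAULT, evict 4, frames=[3,1,7]
Step 4: ref 6 -> FAULT, evict 1, frames=[3,6,7]
At step 4: evicted page 1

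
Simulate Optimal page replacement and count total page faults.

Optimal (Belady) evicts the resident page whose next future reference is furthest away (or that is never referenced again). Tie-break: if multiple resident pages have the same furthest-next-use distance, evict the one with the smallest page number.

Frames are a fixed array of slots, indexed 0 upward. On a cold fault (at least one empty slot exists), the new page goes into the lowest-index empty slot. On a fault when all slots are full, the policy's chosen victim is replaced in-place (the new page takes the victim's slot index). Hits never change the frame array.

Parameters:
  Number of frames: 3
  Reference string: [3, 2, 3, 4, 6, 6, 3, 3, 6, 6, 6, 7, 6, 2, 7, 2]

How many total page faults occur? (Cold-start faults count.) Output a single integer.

Answer: 5

Derivation:
Step 0: ref 3 → FAULT, frames=[3,-,-]
Step 1: ref 2 → FAULT, frames=[3,2,-]
Step 2: ref 3 → HIT, frames=[3,2,-]
Step 3: ref 4 → FAULT, frames=[3,2,4]
Step 4: ref 6 → FAULT (evict 4), frames=[3,2,6]
Step 5: ref 6 → HIT, frames=[3,2,6]
Step 6: ref 3 → HIT, frames=[3,2,6]
Step 7: ref 3 → HIT, frames=[3,2,6]
Step 8: ref 6 → HIT, frames=[3,2,6]
Step 9: ref 6 → HIT, frames=[3,2,6]
Step 10: ref 6 → HIT, frames=[3,2,6]
Step 11: ref 7 → FAULT (evict 3), frames=[7,2,6]
Step 12: ref 6 → HIT, frames=[7,2,6]
Step 13: ref 2 → HIT, frames=[7,2,6]
Step 14: ref 7 → HIT, frames=[7,2,6]
Step 15: ref 2 → HIT, frames=[7,2,6]
Total faults: 5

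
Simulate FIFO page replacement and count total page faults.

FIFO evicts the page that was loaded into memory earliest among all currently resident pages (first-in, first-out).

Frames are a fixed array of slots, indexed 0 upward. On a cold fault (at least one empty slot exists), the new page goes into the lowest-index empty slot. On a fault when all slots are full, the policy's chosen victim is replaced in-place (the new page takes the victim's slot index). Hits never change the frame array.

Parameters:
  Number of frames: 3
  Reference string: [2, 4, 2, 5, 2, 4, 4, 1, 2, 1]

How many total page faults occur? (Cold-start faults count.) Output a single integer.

Answer: 5

Derivation:
Step 0: ref 2 → FAULT, frames=[2,-,-]
Step 1: ref 4 → FAULT, frames=[2,4,-]
Step 2: ref 2 → HIT, frames=[2,4,-]
Step 3: ref 5 → FAULT, frames=[2,4,5]
Step 4: ref 2 → HIT, frames=[2,4,5]
Step 5: ref 4 → HIT, frames=[2,4,5]
Step 6: ref 4 → HIT, frames=[2,4,5]
Step 7: ref 1 → FAULT (evict 2), frames=[1,4,5]
Step 8: ref 2 → FAULT (evict 4), frames=[1,2,5]
Step 9: ref 1 → HIT, frames=[1,2,5]
Total faults: 5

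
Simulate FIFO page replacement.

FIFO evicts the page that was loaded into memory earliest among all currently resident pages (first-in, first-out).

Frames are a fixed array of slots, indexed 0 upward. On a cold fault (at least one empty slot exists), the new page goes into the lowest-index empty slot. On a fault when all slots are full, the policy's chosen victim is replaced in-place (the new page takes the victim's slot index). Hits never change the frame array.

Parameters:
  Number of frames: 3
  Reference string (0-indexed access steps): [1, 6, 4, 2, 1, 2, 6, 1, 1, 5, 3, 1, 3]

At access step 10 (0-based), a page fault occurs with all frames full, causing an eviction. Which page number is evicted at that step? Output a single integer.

Answer: 1

Derivation:
Step 0: ref 1 -> FAULT, frames=[1,-,-]
Step 1: ref 6 -> FAULT, frames=[1,6,-]
Step 2: ref 4 -> FAULT, frames=[1,6,4]
Step 3: ref 2 -> FAULT, evict 1, frames=[2,6,4]
Step 4: ref 1 -> FAULT, evict 6, frames=[2,1,4]
Step 5: ref 2 -> HIT, frames=[2,1,4]
Step 6: ref 6 -> FAULT, evict 4, frames=[2,1,6]
Step 7: ref 1 -> HIT, frames=[2,1,6]
Step 8: ref 1 -> HIT, frames=[2,1,6]
Step 9: ref 5 -> FAULT, evict 2, frames=[5,1,6]
Step 10: ref 3 -> FAULT, evict 1, frames=[5,3,6]
At step 10: evicted page 1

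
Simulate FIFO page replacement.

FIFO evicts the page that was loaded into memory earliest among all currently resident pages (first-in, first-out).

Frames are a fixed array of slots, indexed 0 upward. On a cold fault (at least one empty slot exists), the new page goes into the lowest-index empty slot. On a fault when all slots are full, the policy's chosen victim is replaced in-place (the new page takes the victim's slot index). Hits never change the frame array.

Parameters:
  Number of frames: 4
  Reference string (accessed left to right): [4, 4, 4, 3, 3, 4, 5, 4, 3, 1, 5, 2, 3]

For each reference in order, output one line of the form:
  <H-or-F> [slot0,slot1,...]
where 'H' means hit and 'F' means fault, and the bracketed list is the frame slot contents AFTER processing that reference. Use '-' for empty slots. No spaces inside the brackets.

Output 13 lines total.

F [4,-,-,-]
H [4,-,-,-]
H [4,-,-,-]
F [4,3,-,-]
H [4,3,-,-]
H [4,3,-,-]
F [4,3,5,-]
H [4,3,5,-]
H [4,3,5,-]
F [4,3,5,1]
H [4,3,5,1]
F [2,3,5,1]
H [2,3,5,1]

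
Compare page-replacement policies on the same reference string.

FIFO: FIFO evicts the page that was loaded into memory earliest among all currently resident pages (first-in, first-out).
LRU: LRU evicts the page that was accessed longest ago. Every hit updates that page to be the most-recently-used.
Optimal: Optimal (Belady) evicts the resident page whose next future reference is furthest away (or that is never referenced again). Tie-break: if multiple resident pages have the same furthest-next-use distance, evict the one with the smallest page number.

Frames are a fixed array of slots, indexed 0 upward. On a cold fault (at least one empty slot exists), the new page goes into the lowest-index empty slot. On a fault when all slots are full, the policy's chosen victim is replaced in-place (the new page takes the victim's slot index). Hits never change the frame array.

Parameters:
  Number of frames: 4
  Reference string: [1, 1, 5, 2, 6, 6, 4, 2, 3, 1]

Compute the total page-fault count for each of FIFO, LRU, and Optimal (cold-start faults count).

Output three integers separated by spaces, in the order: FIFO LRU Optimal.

Answer: 7 7 6

Derivation:
--- FIFO ---
  step 0: ref 1 -> FAULT, frames=[1,-,-,-] (faults so far: 1)
  step 1: ref 1 -> HIT, frames=[1,-,-,-] (faults so far: 1)
  step 2: ref 5 -> FAULT, frames=[1,5,-,-] (faults so far: 2)
  step 3: ref 2 -> FAULT, frames=[1,5,2,-] (faults so far: 3)
  step 4: ref 6 -> FAULT, frames=[1,5,2,6] (faults so far: 4)
  step 5: ref 6 -> HIT, frames=[1,5,2,6] (faults so far: 4)
  step 6: ref 4 -> FAULT, evict 1, frames=[4,5,2,6] (faults so far: 5)
  step 7: ref 2 -> HIT, frames=[4,5,2,6] (faults so far: 5)
  step 8: ref 3 -> FAULT, evict 5, frames=[4,3,2,6] (faults so far: 6)
  step 9: ref 1 -> FAULT, evict 2, frames=[4,3,1,6] (faults so far: 7)
  FIFO total faults: 7
--- LRU ---
  step 0: ref 1 -> FAULT, frames=[1,-,-,-] (faults so far: 1)
  step 1: ref 1 -> HIT, frames=[1,-,-,-] (faults so far: 1)
  step 2: ref 5 -> FAULT, frames=[1,5,-,-] (faults so far: 2)
  step 3: ref 2 -> FAULT, frames=[1,5,2,-] (faults so far: 3)
  step 4: ref 6 -> FAULT, frames=[1,5,2,6] (faults so far: 4)
  step 5: ref 6 -> HIT, frames=[1,5,2,6] (faults so far: 4)
  step 6: ref 4 -> FAULT, evict 1, frames=[4,5,2,6] (faults so far: 5)
  step 7: ref 2 -> HIT, frames=[4,5,2,6] (faults so far: 5)
  step 8: ref 3 -> FAULT, evict 5, frames=[4,3,2,6] (faults so far: 6)
  step 9: ref 1 -> FAULT, evict 6, frames=[4,3,2,1] (faults so far: 7)
  LRU total faults: 7
--- Optimal ---
  step 0: ref 1 -> FAULT, frames=[1,-,-,-] (faults so far: 1)
  step 1: ref 1 -> HIT, frames=[1,-,-,-] (faults so far: 1)
  step 2: ref 5 -> FAULT, frames=[1,5,-,-] (faults so far: 2)
  step 3: ref 2 -> FAULT, frames=[1,5,2,-] (faults so far: 3)
  step 4: ref 6 -> FAULT, frames=[1,5,2,6] (faults so far: 4)
  step 5: ref 6 -> HIT, frames=[1,5,2,6] (faults so far: 4)
  step 6: ref 4 -> FAULT, evict 5, frames=[1,4,2,6] (faults so far: 5)
  step 7: ref 2 -> HIT, frames=[1,4,2,6] (faults so far: 5)
  step 8: ref 3 -> FAULT, evict 2, frames=[1,4,3,6] (faults so far: 6)
  step 9: ref 1 -> HIT, frames=[1,4,3,6] (faults so far: 6)
  Optimal total faults: 6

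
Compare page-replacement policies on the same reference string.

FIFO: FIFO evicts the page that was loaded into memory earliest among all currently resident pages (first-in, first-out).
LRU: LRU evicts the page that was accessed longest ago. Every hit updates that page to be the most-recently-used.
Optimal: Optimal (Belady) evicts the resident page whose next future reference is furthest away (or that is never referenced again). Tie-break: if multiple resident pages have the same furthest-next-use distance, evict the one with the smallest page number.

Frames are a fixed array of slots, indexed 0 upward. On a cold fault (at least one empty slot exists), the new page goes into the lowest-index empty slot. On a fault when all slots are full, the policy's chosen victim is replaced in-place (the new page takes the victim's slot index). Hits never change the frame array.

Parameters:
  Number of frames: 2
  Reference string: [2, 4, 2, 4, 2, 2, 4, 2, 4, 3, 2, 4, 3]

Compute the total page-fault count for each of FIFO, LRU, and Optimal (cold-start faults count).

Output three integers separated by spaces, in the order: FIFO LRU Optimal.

--- FIFO ---
  step 0: ref 2 -> FAULT, frames=[2,-] (faults so far: 1)
  step 1: ref 4 -> FAULT, frames=[2,4] (faults so far: 2)
  step 2: ref 2 -> HIT, frames=[2,4] (faults so far: 2)
  step 3: ref 4 -> HIT, frames=[2,4] (faults so far: 2)
  step 4: ref 2 -> HIT, frames=[2,4] (faults so far: 2)
  step 5: ref 2 -> HIT, frames=[2,4] (faults so far: 2)
  step 6: ref 4 -> HIT, frames=[2,4] (faults so far: 2)
  step 7: ref 2 -> HIT, frames=[2,4] (faults so far: 2)
  step 8: ref 4 -> HIT, frames=[2,4] (faults so far: 2)
  step 9: ref 3 -> FAULT, evict 2, frames=[3,4] (faults so far: 3)
  step 10: ref 2 -> FAULT, evict 4, frames=[3,2] (faults so far: 4)
  step 11: ref 4 -> FAULT, evict 3, frames=[4,2] (faults so far: 5)
  step 12: ref 3 -> FAULT, evict 2, frames=[4,3] (faults so far: 6)
  FIFO total faults: 6
--- LRU ---
  step 0: ref 2 -> FAULT, frames=[2,-] (faults so far: 1)
  step 1: ref 4 -> FAULT, frames=[2,4] (faults so far: 2)
  step 2: ref 2 -> HIT, frames=[2,4] (faults so far: 2)
  step 3: ref 4 -> HIT, frames=[2,4] (faults so far: 2)
  step 4: ref 2 -> HIT, frames=[2,4] (faults so far: 2)
  step 5: ref 2 -> HIT, frames=[2,4] (faults so far: 2)
  step 6: ref 4 -> HIT, frames=[2,4] (faults so far: 2)
  step 7: ref 2 -> HIT, frames=[2,4] (faults so far: 2)
  step 8: ref 4 -> HIT, frames=[2,4] (faults so far: 2)
  step 9: ref 3 -> FAULT, evict 2, frames=[3,4] (faults so far: 3)
  step 10: ref 2 -> FAULT, evict 4, frames=[3,2] (faults so far: 4)
  step 11: ref 4 -> FAULT, evict 3, frames=[4,2] (faults so far: 5)
  step 12: ref 3 -> FAULT, evict 2, frames=[4,3] (faults so far: 6)
  LRU total faults: 6
--- Optimal ---
  step 0: ref 2 -> FAULT, frames=[2,-] (faults so far: 1)
  step 1: ref 4 -> FAULT, frames=[2,4] (faults so far: 2)
  step 2: ref 2 -> HIT, frames=[2,4] (faults so far: 2)
  step 3: ref 4 -> HIT, frames=[2,4] (faults so far: 2)
  step 4: ref 2 -> HIT, frames=[2,4] (faults so far: 2)
  step 5: ref 2 -> HIT, frames=[2,4] (faults so far: 2)
  step 6: ref 4 -> HIT, frames=[2,4] (faults so far: 2)
  step 7: ref 2 -> HIT, frames=[2,4] (faults so far: 2)
  step 8: ref 4 -> HIT, frames=[2,4] (faults so far: 2)
  step 9: ref 3 -> FAULT, evict 4, frames=[2,3] (faults so far: 3)
  step 10: ref 2 -> HIT, frames=[2,3] (faults so far: 3)
  step 11: ref 4 -> FAULT, evict 2, frames=[4,3] (faults so far: 4)
  step 12: ref 3 -> HIT, frames=[4,3] (faults so far: 4)
  Optimal total faults: 4

Answer: 6 6 4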